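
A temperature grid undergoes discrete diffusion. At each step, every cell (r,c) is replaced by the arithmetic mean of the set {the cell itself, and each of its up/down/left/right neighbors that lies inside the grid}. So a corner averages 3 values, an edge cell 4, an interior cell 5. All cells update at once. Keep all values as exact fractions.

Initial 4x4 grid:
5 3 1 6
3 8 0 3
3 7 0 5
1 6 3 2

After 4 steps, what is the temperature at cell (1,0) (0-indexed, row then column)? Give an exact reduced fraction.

Step 1: cell (1,0) = 19/4
Step 2: cell (1,0) = 967/240
Step 3: cell (1,0) = 29569/7200
Step 4: cell (1,0) = 170471/43200
Full grid after step 4:
  63961/16200 31873/8640 720617/216000 202361/64800
  170471/43200 168403/45000 119983/36000 334201/108000
  848171/216000 666521/180000 74893/22500 336469/108000
  49639/12960 394603/108000 360859/108000 25249/8100

Answer: 170471/43200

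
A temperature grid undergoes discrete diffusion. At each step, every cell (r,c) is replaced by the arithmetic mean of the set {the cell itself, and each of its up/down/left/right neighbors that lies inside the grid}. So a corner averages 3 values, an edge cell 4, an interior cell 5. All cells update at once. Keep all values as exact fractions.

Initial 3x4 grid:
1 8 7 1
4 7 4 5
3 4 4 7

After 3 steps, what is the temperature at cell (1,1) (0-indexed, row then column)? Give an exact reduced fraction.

Answer: 9563/2000

Derivation:
Step 1: cell (1,1) = 27/5
Step 2: cell (1,1) = 124/25
Step 3: cell (1,1) = 9563/2000
Full grid after step 3:
  5047/1080 35663/7200 35513/7200 1303/270
  21397/4800 9563/2000 29839/6000 68741/14400
  2311/540 33313/7200 34763/7200 5257/1080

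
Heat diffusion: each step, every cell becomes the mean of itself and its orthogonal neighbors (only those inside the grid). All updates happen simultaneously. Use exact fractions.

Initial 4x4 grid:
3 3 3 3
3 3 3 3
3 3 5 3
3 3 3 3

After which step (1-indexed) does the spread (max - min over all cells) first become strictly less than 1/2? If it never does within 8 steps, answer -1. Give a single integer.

Answer: 2

Derivation:
Step 1: max=7/2, min=3, spread=1/2
Step 2: max=86/25, min=3, spread=11/25
  -> spread < 1/2 first at step 2
Step 3: max=3967/1200, min=3, spread=367/1200
Step 4: max=17771/5400, min=913/300, spread=1337/5400
Step 5: max=527669/162000, min=27469/9000, spread=33227/162000
Step 6: max=15794327/4860000, min=166049/54000, spread=849917/4860000
Step 7: max=471114347/145800000, min=2498533/810000, spread=21378407/145800000
Step 8: max=14088462371/4374000000, min=752688343/243000000, spread=540072197/4374000000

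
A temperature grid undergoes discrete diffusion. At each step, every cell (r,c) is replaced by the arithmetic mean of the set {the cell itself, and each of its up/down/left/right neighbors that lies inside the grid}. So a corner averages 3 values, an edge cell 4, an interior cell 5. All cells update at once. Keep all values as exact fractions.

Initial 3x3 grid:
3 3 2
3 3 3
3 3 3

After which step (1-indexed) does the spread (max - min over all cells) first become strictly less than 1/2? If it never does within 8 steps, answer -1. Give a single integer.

Step 1: max=3, min=8/3, spread=1/3
  -> spread < 1/2 first at step 1
Step 2: max=3, min=49/18, spread=5/18
Step 3: max=3, min=607/216, spread=41/216
Step 4: max=1069/360, min=36749/12960, spread=347/2592
Step 5: max=10643/3600, min=2225863/777600, spread=2921/31104
Step 6: max=1270517/432000, min=134139461/46656000, spread=24611/373248
Step 7: max=28503259/9720000, min=8079357967/2799360000, spread=207329/4478976
Step 8: max=1516398401/518400000, min=485854847549/167961600000, spread=1746635/53747712

Answer: 1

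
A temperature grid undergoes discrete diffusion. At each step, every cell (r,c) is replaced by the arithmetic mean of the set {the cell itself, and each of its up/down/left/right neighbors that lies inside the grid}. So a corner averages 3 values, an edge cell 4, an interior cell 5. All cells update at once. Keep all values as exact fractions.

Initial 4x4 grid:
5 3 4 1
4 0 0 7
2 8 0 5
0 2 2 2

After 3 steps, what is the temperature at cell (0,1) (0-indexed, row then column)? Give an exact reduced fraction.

Step 1: cell (0,1) = 3
Step 2: cell (0,1) = 3
Step 3: cell (0,1) = 293/100
Full grid after step 3:
  51/16 293/100 217/75 2189/720
  7037/2400 5861/2000 5567/2000 7319/2400
  20519/7200 15269/6000 5601/2000 6967/2400
  5159/2160 9247/3600 987/400 407/144

Answer: 293/100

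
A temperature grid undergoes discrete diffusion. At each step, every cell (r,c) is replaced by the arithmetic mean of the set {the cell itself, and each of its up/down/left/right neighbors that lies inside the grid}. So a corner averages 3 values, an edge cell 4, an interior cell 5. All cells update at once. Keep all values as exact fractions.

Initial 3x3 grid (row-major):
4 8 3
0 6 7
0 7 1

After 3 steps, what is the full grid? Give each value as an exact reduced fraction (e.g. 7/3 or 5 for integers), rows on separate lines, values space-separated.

Answer: 1019/240 22219/4800 1871/360
26141/7200 13417/3000 22619/4800
1889/540 27641/7200 3257/720

Derivation:
After step 1:
  4 21/4 6
  5/2 28/5 17/4
  7/3 7/2 5
After step 2:
  47/12 417/80 31/6
  433/120 211/50 417/80
  25/9 493/120 17/4
After step 3:
  1019/240 22219/4800 1871/360
  26141/7200 13417/3000 22619/4800
  1889/540 27641/7200 3257/720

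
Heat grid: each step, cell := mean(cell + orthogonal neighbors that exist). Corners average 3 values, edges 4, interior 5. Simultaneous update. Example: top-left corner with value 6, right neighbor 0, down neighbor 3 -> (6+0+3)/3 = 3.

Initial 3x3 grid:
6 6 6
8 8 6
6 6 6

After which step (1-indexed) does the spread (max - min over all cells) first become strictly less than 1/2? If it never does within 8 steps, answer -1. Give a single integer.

Step 1: max=7, min=6, spread=1
Step 2: max=407/60, min=253/40, spread=11/24
  -> spread < 1/2 first at step 2
Step 3: max=24199/3600, min=383/60, spread=1219/3600
Step 4: max=1436603/216000, min=308759/48000, spread=755/3456
Step 5: max=85865491/12960000, min=55920119/8640000, spread=6353/41472
Step 6: max=5130658127/777600000, min=3364677293/518400000, spread=53531/497664
Step 7: max=307176444319/46656000000, min=7497614173/1152000000, spread=450953/5971968
Step 8: max=18396509793443/2799360000000, min=12165406450837/1866240000000, spread=3799043/71663616

Answer: 2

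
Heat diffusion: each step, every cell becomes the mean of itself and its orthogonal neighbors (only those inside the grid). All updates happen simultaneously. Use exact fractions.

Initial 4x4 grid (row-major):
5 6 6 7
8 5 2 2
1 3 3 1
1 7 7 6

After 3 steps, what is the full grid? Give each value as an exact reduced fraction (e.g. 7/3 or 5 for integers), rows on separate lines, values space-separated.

After step 1:
  19/3 11/2 21/4 5
  19/4 24/5 18/5 3
  13/4 19/5 16/5 3
  3 9/2 23/4 14/3
After step 2:
  199/36 1313/240 387/80 53/12
  287/60 449/100 397/100 73/20
  37/10 391/100 387/100 52/15
  43/12 341/80 1087/240 161/36
After step 3:
  11363/2160 36587/7200 3739/800 3097/720
  16651/3600 27149/6000 8327/2000 4651/1200
  4793/1200 8093/2000 4739/1200 13913/3600
  2771/720 3257/800 30841/7200 8977/2160

Answer: 11363/2160 36587/7200 3739/800 3097/720
16651/3600 27149/6000 8327/2000 4651/1200
4793/1200 8093/2000 4739/1200 13913/3600
2771/720 3257/800 30841/7200 8977/2160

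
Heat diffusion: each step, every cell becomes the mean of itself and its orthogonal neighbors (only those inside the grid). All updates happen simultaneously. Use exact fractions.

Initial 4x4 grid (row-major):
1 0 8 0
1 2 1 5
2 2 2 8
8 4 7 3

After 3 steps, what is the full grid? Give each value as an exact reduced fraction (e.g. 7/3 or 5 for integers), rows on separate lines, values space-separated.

After step 1:
  2/3 11/4 9/4 13/3
  3/2 6/5 18/5 7/2
  13/4 12/5 4 9/2
  14/3 21/4 4 6
After step 2:
  59/36 103/60 97/30 121/36
  397/240 229/100 291/100 239/60
  709/240 161/50 37/10 9/2
  79/18 979/240 77/16 29/6
After step 3:
  3607/2160 7991/3600 10099/3600 476/135
  15367/7200 14149/6000 967/300 13279/3600
  21991/7200 4873/1500 7657/2000 1021/240
  514/135 29701/7200 697/160 679/144

Answer: 3607/2160 7991/3600 10099/3600 476/135
15367/7200 14149/6000 967/300 13279/3600
21991/7200 4873/1500 7657/2000 1021/240
514/135 29701/7200 697/160 679/144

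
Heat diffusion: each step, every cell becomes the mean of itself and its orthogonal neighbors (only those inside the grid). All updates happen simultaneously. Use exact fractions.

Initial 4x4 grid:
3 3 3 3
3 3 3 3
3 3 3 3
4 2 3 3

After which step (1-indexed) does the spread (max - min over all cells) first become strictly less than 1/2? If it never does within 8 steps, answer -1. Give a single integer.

Step 1: max=13/4, min=11/4, spread=1/2
Step 2: max=37/12, min=231/80, spread=47/240
  -> spread < 1/2 first at step 2
Step 3: max=7301/2400, min=6991/2400, spread=31/240
Step 4: max=72469/24000, min=63511/21600, spread=17111/216000
Step 5: max=650189/216000, min=6376927/2160000, spread=124963/2160000
Step 6: max=12977363/4320000, min=57469447/19440000, spread=1857373/38880000
Step 7: max=116745817/38880000, min=2764813/933120, spread=2317913/58320000
Step 8: max=17491813247/5832000000, min=51889794511/17496000000, spread=58564523/1749600000

Answer: 2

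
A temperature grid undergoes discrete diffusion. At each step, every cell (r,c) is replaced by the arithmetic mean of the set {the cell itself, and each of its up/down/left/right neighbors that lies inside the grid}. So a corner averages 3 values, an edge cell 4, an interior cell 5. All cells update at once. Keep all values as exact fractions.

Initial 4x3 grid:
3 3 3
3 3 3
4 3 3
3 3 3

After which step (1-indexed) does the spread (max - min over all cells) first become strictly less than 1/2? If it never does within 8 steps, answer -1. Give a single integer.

Answer: 1

Derivation:
Step 1: max=10/3, min=3, spread=1/3
  -> spread < 1/2 first at step 1
Step 2: max=391/120, min=3, spread=31/120
Step 3: max=3451/1080, min=3, spread=211/1080
Step 4: max=340897/108000, min=5447/1800, spread=14077/108000
Step 5: max=3056407/972000, min=327683/108000, spread=5363/48600
Step 6: max=91220809/29160000, min=182869/60000, spread=93859/1166400
Step 7: max=5459074481/1749600000, min=296936467/97200000, spread=4568723/69984000
Step 8: max=326708435629/104976000000, min=8929618889/2916000000, spread=8387449/167961600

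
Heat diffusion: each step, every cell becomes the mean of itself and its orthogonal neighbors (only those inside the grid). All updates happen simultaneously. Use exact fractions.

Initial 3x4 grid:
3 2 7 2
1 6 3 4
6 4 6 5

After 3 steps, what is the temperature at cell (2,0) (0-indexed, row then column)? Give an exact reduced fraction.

Answer: 532/135

Derivation:
Step 1: cell (2,0) = 11/3
Step 2: cell (2,0) = 79/18
Step 3: cell (2,0) = 532/135
Full grid after step 3:
  601/180 4699/1200 13897/3600 4561/1080
  14027/3600 2879/750 13441/3000 29879/7200
  532/135 8161/1800 879/200 1667/360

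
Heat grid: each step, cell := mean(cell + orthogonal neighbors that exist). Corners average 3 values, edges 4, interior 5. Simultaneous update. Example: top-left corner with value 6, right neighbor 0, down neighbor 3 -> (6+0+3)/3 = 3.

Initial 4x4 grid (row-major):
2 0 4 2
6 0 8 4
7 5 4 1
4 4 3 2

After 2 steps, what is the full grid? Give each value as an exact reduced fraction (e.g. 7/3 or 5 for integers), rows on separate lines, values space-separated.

After step 1:
  8/3 3/2 7/2 10/3
  15/4 19/5 4 15/4
  11/2 4 21/5 11/4
  5 4 13/4 2
After step 2:
  95/36 43/15 37/12 127/36
  943/240 341/100 77/20 83/24
  73/16 43/10 91/25 127/40
  29/6 65/16 269/80 8/3

Answer: 95/36 43/15 37/12 127/36
943/240 341/100 77/20 83/24
73/16 43/10 91/25 127/40
29/6 65/16 269/80 8/3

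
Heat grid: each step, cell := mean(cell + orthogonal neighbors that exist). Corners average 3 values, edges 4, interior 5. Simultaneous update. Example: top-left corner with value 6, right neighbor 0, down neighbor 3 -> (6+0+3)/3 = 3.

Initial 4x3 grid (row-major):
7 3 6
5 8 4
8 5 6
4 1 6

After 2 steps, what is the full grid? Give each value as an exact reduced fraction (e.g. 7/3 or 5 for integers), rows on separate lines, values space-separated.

After step 1:
  5 6 13/3
  7 5 6
  11/2 28/5 21/4
  13/3 4 13/3
After step 2:
  6 61/12 49/9
  45/8 148/25 247/48
  673/120 507/100 1271/240
  83/18 137/30 163/36

Answer: 6 61/12 49/9
45/8 148/25 247/48
673/120 507/100 1271/240
83/18 137/30 163/36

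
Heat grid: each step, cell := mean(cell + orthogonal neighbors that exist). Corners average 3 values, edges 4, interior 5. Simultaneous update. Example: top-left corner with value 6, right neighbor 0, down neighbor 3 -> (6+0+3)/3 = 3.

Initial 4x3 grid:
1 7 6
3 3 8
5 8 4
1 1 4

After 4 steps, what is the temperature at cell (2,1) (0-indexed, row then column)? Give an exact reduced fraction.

Step 1: cell (2,1) = 21/5
Step 2: cell (2,1) = 19/4
Step 3: cell (2,1) = 617/150
Step 4: cell (2,1) = 31307/7200
Full grid after step 4:
  112129/25920 843479/172800 44423/8640
  185021/43200 65777/14400 73907/14400
  165709/43200 31307/7200 7267/1600
  12067/3240 331883/86400 9203/2160

Answer: 31307/7200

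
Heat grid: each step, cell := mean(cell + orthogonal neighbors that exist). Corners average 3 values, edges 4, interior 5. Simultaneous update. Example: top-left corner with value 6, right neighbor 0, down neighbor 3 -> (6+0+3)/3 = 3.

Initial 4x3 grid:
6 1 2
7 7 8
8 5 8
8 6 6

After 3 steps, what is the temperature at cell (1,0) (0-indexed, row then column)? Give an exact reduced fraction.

Answer: 21827/3600

Derivation:
Step 1: cell (1,0) = 7
Step 2: cell (1,0) = 91/15
Step 3: cell (1,0) = 21827/3600
Full grid after step 3:
  2839/540 18247/3600 661/135
  21827/3600 4279/750 20477/3600
  23797/3600 13129/2000 22697/3600
  14873/2160 31991/4800 14353/2160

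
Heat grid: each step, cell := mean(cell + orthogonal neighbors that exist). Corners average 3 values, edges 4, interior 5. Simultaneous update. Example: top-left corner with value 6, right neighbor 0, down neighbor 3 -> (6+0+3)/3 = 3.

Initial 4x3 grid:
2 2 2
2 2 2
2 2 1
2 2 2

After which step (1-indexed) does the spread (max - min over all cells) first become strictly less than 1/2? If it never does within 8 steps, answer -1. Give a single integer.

Answer: 1

Derivation:
Step 1: max=2, min=5/3, spread=1/3
  -> spread < 1/2 first at step 1
Step 2: max=2, min=209/120, spread=31/120
Step 3: max=2, min=1949/1080, spread=211/1080
Step 4: max=3553/1800, min=199103/108000, spread=14077/108000
Step 5: max=212317/108000, min=1803593/972000, spread=5363/48600
Step 6: max=117131/60000, min=54579191/29160000, spread=93859/1166400
Step 7: max=189063533/97200000, min=3288925519/1749600000, spread=4568723/69984000
Step 8: max=5650381111/2916000000, min=198171564371/104976000000, spread=8387449/167961600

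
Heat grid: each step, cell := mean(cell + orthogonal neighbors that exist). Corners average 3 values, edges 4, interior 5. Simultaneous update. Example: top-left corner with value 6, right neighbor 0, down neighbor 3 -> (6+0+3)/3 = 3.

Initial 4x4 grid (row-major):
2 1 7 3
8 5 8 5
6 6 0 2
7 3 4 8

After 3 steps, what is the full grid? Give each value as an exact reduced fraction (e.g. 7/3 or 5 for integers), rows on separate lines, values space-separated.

After step 1:
  11/3 15/4 19/4 5
  21/4 28/5 5 9/2
  27/4 4 4 15/4
  16/3 5 15/4 14/3
After step 2:
  38/9 533/120 37/8 19/4
  319/60 118/25 477/100 73/16
  16/3 507/100 41/10 203/48
  205/36 217/48 209/48 73/18
After step 3:
  5033/1080 1013/225 697/150 223/48
  17633/3600 14591/3000 9111/2000 10987/2400
  19273/3600 28493/6000 6757/1500 6101/1440
  2239/432 35351/7200 6131/1440 455/108

Answer: 5033/1080 1013/225 697/150 223/48
17633/3600 14591/3000 9111/2000 10987/2400
19273/3600 28493/6000 6757/1500 6101/1440
2239/432 35351/7200 6131/1440 455/108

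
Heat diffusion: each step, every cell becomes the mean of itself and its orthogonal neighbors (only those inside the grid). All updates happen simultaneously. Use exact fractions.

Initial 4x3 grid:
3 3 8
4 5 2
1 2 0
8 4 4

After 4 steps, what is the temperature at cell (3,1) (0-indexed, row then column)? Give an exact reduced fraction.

Answer: 162041/48000

Derivation:
Step 1: cell (3,1) = 9/2
Step 2: cell (3,1) = 139/40
Step 3: cell (3,1) = 2779/800
Step 4: cell (3,1) = 162041/48000
Full grid after step 4:
  477877/129600 3203233/864000 481027/129600
  191693/54000 1261217/360000 744647/216000
  189173/54000 100691/30000 693067/216000
  231551/64800 162041/48000 51919/16200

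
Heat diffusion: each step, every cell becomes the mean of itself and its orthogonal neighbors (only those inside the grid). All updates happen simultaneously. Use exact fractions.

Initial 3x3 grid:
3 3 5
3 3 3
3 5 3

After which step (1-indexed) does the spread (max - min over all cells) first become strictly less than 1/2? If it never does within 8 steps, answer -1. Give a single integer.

Step 1: max=11/3, min=3, spread=2/3
Step 2: max=427/120, min=19/6, spread=47/120
  -> spread < 1/2 first at step 2
Step 3: max=1921/540, min=131/40, spread=61/216
Step 4: max=113837/32400, min=71633/21600, spread=511/2592
Step 5: max=6791089/1944000, min=4347851/1296000, spread=4309/31104
Step 6: max=404903633/116640000, min=87458099/25920000, spread=36295/373248
Step 7: max=24204243901/6998400000, min=15817649059/4665600000, spread=305773/4478976
Step 8: max=1447809511397/419904000000, min=951789929473/279936000000, spread=2575951/53747712

Answer: 2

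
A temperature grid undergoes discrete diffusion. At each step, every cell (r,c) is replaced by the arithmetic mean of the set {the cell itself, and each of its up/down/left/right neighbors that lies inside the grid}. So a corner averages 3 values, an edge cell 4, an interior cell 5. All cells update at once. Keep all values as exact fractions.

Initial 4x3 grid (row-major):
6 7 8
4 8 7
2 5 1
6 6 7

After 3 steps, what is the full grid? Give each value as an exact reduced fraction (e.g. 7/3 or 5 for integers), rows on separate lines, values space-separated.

Answer: 6431/1080 30259/4800 14117/2160
38881/7200 5793/1000 21403/3600
36001/7200 30563/6000 4847/900
10429/2160 4567/900 2731/540

Derivation:
After step 1:
  17/3 29/4 22/3
  5 31/5 6
  17/4 22/5 5
  14/3 6 14/3
After step 2:
  215/36 529/80 247/36
  1267/240 577/100 92/15
  1099/240 517/100 301/60
  179/36 74/15 47/9
After step 3:
  6431/1080 30259/4800 14117/2160
  38881/7200 5793/1000 21403/3600
  36001/7200 30563/6000 4847/900
  10429/2160 4567/900 2731/540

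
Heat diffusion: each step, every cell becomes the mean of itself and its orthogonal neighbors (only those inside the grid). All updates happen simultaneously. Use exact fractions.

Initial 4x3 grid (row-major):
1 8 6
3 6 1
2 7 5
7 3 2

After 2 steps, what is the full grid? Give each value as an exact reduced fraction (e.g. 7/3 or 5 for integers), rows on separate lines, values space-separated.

Answer: 49/12 77/16 59/12
67/16 447/100 73/16
327/80 457/100 971/240
9/2 1001/240 71/18

Derivation:
After step 1:
  4 21/4 5
  3 5 9/2
  19/4 23/5 15/4
  4 19/4 10/3
After step 2:
  49/12 77/16 59/12
  67/16 447/100 73/16
  327/80 457/100 971/240
  9/2 1001/240 71/18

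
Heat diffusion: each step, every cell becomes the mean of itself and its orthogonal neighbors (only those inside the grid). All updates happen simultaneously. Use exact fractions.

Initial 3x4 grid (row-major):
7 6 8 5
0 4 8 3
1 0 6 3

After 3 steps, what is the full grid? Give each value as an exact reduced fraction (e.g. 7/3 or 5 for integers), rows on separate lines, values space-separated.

Answer: 566/135 18067/3600 19717/3600 11963/2160
12287/3600 1507/375 29417/6000 71803/14400
341/135 11917/3600 4889/1200 3241/720

Derivation:
After step 1:
  13/3 25/4 27/4 16/3
  3 18/5 29/5 19/4
  1/3 11/4 17/4 4
After step 2:
  163/36 157/30 181/30 101/18
  169/60 107/25 503/100 1193/240
  73/36 41/15 21/5 13/3
After step 3:
  566/135 18067/3600 19717/3600 11963/2160
  12287/3600 1507/375 29417/6000 71803/14400
  341/135 11917/3600 4889/1200 3241/720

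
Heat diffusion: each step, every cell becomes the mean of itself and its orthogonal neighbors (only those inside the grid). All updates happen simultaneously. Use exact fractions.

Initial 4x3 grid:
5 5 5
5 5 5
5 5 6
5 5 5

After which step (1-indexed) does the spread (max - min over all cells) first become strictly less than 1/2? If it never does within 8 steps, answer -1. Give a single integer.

Step 1: max=16/3, min=5, spread=1/3
  -> spread < 1/2 first at step 1
Step 2: max=631/120, min=5, spread=31/120
Step 3: max=5611/1080, min=5, spread=211/1080
Step 4: max=556897/108000, min=9047/1800, spread=14077/108000
Step 5: max=5000407/972000, min=543683/108000, spread=5363/48600
Step 6: max=149540809/29160000, min=302869/60000, spread=93859/1166400
Step 7: max=8958274481/1749600000, min=491336467/97200000, spread=4568723/69984000
Step 8: max=536660435629/104976000000, min=14761618889/2916000000, spread=8387449/167961600

Answer: 1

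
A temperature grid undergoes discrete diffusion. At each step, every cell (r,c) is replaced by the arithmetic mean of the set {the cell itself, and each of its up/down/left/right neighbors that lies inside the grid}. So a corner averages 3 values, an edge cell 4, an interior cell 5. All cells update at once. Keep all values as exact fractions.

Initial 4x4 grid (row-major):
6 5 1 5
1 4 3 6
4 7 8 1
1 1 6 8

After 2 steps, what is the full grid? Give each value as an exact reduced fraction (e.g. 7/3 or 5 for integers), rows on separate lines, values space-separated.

Answer: 47/12 31/8 159/40 15/4
15/4 419/100 413/100 179/40
69/20 104/25 257/50 39/8
3 163/40 39/8 11/2

Derivation:
After step 1:
  4 4 7/2 4
  15/4 4 22/5 15/4
  13/4 24/5 5 23/4
  2 15/4 23/4 5
After step 2:
  47/12 31/8 159/40 15/4
  15/4 419/100 413/100 179/40
  69/20 104/25 257/50 39/8
  3 163/40 39/8 11/2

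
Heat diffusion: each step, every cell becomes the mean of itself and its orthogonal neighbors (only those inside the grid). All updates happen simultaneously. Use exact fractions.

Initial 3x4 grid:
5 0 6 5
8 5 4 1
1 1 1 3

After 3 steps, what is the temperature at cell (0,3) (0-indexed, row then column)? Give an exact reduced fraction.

Step 1: cell (0,3) = 4
Step 2: cell (0,3) = 11/3
Step 3: cell (0,3) = 158/45
Full grid after step 3:
  4423/1080 5623/1440 117/32 158/45
  10999/2880 841/240 3839/1200 8917/2880
  1829/540 4333/1440 775/288 2807/1080

Answer: 158/45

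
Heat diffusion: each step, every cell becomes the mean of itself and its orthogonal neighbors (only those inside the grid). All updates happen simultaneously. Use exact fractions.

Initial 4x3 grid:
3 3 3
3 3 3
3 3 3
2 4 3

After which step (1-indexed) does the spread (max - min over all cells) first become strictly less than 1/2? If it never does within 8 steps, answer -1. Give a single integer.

Step 1: max=10/3, min=11/4, spread=7/12
Step 2: max=47/15, min=35/12, spread=13/60
  -> spread < 1/2 first at step 2
Step 3: max=422/135, min=7099/2400, spread=3629/21600
Step 4: max=99601/32400, min=71531/24000, spread=60683/648000
Step 5: max=2981947/972000, min=645811/216000, spread=30319/388800
Step 6: max=177960953/58320000, min=19430767/6480000, spread=61681/1166400
Step 7: max=5329347701/1749600000, min=583369639/194400000, spread=1580419/34992000
Step 8: max=319061917609/104976000000, min=35059225901/11664000000, spread=7057769/209952000

Answer: 2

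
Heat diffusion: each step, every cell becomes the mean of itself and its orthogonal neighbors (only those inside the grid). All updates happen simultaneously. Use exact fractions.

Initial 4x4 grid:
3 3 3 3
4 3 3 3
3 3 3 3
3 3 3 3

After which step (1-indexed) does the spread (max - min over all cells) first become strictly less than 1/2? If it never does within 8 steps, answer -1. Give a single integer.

Answer: 1

Derivation:
Step 1: max=10/3, min=3, spread=1/3
  -> spread < 1/2 first at step 1
Step 2: max=391/120, min=3, spread=31/120
Step 3: max=3451/1080, min=3, spread=211/1080
Step 4: max=340843/108000, min=3, spread=16843/108000
Step 5: max=3054643/972000, min=27079/9000, spread=130111/972000
Step 6: max=91122367/29160000, min=1627159/540000, spread=3255781/29160000
Step 7: max=2724753691/874800000, min=1631107/540000, spread=82360351/874800000
Step 8: max=81483316891/26244000000, min=294106441/97200000, spread=2074577821/26244000000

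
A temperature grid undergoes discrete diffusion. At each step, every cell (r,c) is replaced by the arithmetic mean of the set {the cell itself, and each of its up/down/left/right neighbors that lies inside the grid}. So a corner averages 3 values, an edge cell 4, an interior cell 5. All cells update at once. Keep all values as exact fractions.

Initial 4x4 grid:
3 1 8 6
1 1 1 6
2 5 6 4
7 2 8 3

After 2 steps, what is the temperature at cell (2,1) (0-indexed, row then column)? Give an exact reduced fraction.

Step 1: cell (2,1) = 16/5
Step 2: cell (2,1) = 381/100
Full grid after step 2:
  20/9 643/240 1099/240 179/36
  269/120 72/25 77/20 301/60
  371/120 381/100 219/50 47/10
  155/36 1027/240 401/80 29/6

Answer: 381/100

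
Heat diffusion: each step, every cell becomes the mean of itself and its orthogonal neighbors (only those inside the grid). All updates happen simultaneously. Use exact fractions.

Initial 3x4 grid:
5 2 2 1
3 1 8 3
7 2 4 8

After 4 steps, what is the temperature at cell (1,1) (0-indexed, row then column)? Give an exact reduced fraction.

Answer: 645833/180000

Derivation:
Step 1: cell (1,1) = 16/5
Step 2: cell (1,1) = 84/25
Step 3: cell (1,1) = 21869/6000
Step 4: cell (1,1) = 645833/180000
Full grid after step 4:
  215783/64800 727241/216000 27203/8000 78421/21600
  387103/108000 645833/180000 231661/60000 141691/36000
  13531/3600 35609/9000 9311/2250 5881/1350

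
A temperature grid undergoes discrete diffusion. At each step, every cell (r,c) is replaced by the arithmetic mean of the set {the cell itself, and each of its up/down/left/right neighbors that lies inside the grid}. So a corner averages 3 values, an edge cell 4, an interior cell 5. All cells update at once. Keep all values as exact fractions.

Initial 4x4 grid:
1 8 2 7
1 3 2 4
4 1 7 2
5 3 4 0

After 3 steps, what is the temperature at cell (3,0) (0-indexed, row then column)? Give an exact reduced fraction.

Answer: 2417/720

Derivation:
Step 1: cell (3,0) = 4
Step 2: cell (3,0) = 10/3
Step 3: cell (3,0) = 2417/720
Full grid after step 3:
  1369/432 25037/7200 28133/7200 8681/2160
  10981/3600 19787/6000 21671/6000 13249/3600
  3743/1200 6607/2000 1303/400 1313/400
  2417/720 7841/2400 7753/2400 2149/720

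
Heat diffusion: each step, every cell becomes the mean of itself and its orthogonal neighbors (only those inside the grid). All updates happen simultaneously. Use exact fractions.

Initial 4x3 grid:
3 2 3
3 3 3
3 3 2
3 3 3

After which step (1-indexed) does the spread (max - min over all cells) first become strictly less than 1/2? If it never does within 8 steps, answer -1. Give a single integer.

Answer: 1

Derivation:
Step 1: max=3, min=8/3, spread=1/3
  -> spread < 1/2 first at step 1
Step 2: max=3, min=653/240, spread=67/240
Step 3: max=529/180, min=5893/2160, spread=91/432
Step 4: max=15743/5400, min=356477/129600, spread=4271/25920
Step 5: max=34711/12000, min=21499003/7776000, spread=39749/311040
Step 6: max=6993581/2430000, min=1295781977/466560000, spread=1879423/18662400
Step 7: max=1671720041/583200000, min=78022888843/27993600000, spread=3551477/44789760
Step 8: max=8333848787/2916000000, min=4694492923937/1679616000000, spread=846431819/13436928000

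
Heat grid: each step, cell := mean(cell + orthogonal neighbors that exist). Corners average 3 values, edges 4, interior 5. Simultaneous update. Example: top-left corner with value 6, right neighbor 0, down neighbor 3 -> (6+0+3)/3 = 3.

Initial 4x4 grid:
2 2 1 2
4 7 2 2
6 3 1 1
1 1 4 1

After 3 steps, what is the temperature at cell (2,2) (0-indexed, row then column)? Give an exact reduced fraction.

Step 1: cell (2,2) = 11/5
Step 2: cell (2,2) = 57/25
Step 3: cell (2,2) = 577/250
Full grid after step 3:
  887/270 21583/7200 16399/7200 4171/2160
  25633/7200 4591/1500 14689/6000 6947/3600
  23569/7200 18019/6000 577/250 2269/1200
  6481/2160 9407/3600 2569/1200 331/180

Answer: 577/250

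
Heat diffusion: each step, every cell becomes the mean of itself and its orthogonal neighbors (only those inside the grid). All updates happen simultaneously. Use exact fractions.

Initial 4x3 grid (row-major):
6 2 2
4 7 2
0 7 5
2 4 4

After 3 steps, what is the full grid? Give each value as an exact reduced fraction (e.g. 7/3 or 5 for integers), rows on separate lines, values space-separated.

After step 1:
  4 17/4 2
  17/4 22/5 4
  13/4 23/5 9/2
  2 17/4 13/3
After step 2:
  25/6 293/80 41/12
  159/40 43/10 149/40
  141/40 21/5 523/120
  19/6 911/240 157/36
After step 3:
  2833/720 3731/960 2593/720
  479/120 1589/400 79/20
  223/60 4843/1200 749/180
  839/240 11177/2880 9011/2160

Answer: 2833/720 3731/960 2593/720
479/120 1589/400 79/20
223/60 4843/1200 749/180
839/240 11177/2880 9011/2160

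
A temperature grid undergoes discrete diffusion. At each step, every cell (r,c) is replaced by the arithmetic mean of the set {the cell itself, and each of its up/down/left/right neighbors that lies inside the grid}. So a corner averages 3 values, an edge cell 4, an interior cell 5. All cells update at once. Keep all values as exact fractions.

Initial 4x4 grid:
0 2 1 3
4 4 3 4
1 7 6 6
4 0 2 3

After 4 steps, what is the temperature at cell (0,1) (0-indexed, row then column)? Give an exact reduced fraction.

Answer: 5059/1800

Derivation:
Step 1: cell (0,1) = 7/4
Step 2: cell (0,1) = 5/2
Step 3: cell (0,1) = 379/150
Step 4: cell (0,1) = 5059/1800
Full grid after step 4:
  18703/7200 5059/1800 40381/13500 210169/64800
  42227/14400 182831/60000 618451/180000 761731/216000
  656581/216000 612241/180000 129899/36000 830923/216000
  203779/64800 176179/54000 197437/54000 48881/12960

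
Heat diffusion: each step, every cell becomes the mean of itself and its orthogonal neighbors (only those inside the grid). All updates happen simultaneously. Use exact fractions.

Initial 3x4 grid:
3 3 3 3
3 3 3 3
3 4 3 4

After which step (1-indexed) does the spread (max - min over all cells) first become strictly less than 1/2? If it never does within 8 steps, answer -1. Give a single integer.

Step 1: max=7/2, min=3, spread=1/2
Step 2: max=121/36, min=3, spread=13/36
  -> spread < 1/2 first at step 2
Step 3: max=23657/7200, min=607/200, spread=361/1440
Step 4: max=420769/129600, min=16561/5400, spread=4661/25920
Step 5: max=20838863/6480000, min=6676621/2160000, spread=809/6480
Step 6: max=1493770399/466560000, min=60355301/19440000, spread=1809727/18662400
Step 7: max=89225247941/27993600000, min=454600573/145800000, spread=77677517/1119744000
Step 8: max=5340746394319/1679616000000, min=36451066451/11664000000, spread=734342603/13436928000

Answer: 2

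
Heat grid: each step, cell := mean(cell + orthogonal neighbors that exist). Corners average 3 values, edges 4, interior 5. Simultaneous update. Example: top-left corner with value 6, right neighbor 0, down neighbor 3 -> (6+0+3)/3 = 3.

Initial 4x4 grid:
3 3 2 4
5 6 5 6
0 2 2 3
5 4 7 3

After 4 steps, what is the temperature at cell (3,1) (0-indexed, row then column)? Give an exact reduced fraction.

Step 1: cell (3,1) = 9/2
Step 2: cell (3,1) = 143/40
Step 3: cell (3,1) = 1117/300
Step 4: cell (3,1) = 16271/4500
Full grid after step 4:
  116261/32400 402791/108000 138197/36000 1187/300
  12043/3375 328199/90000 9699/2500 141667/36000
  3889/1125 9171/2500 342481/90000 429529/108000
  3169/900 16271/4500 26179/6750 127459/32400

Answer: 16271/4500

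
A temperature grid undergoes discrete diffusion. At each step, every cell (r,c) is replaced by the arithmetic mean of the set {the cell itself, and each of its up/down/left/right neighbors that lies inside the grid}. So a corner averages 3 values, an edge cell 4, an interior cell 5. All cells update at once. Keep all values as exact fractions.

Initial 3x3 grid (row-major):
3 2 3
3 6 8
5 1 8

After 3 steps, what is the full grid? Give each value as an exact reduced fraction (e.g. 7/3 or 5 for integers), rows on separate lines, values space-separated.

Answer: 1523/432 1967/480 1927/432
11257/2880 1271/300 4799/960
575/144 3373/720 2177/432

Derivation:
After step 1:
  8/3 7/2 13/3
  17/4 4 25/4
  3 5 17/3
After step 2:
  125/36 29/8 169/36
  167/48 23/5 81/16
  49/12 53/12 203/36
After step 3:
  1523/432 1967/480 1927/432
  11257/2880 1271/300 4799/960
  575/144 3373/720 2177/432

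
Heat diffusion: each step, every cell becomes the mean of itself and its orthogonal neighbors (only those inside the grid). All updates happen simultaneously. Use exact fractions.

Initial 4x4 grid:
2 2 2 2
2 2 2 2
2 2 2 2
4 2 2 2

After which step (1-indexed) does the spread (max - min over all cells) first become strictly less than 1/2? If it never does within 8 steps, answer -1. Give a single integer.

Step 1: max=8/3, min=2, spread=2/3
Step 2: max=23/9, min=2, spread=5/9
Step 3: max=257/108, min=2, spread=41/108
  -> spread < 1/2 first at step 3
Step 4: max=7523/3240, min=2, spread=1043/3240
Step 5: max=219953/97200, min=2, spread=25553/97200
Step 6: max=6503459/2916000, min=18079/9000, spread=645863/2916000
Step 7: max=192601691/87480000, min=120971/60000, spread=16225973/87480000
Step 8: max=5726277983/2624400000, min=54701/27000, spread=409340783/2624400000

Answer: 3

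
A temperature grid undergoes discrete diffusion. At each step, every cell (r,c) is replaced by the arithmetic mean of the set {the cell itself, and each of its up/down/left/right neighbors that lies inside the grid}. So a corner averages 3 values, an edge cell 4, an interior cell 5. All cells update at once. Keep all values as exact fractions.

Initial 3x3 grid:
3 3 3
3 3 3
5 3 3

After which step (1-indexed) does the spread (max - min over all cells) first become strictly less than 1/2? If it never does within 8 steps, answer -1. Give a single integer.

Answer: 3

Derivation:
Step 1: max=11/3, min=3, spread=2/3
Step 2: max=32/9, min=3, spread=5/9
Step 3: max=365/108, min=3, spread=41/108
  -> spread < 1/2 first at step 3
Step 4: max=21571/6480, min=551/180, spread=347/1296
Step 5: max=1273337/388800, min=5557/1800, spread=2921/15552
Step 6: max=75812539/23328000, min=673483/216000, spread=24611/186624
Step 7: max=4517762033/1399680000, min=15236741/4860000, spread=207329/2239488
Step 8: max=269972352451/83980800000, min=816401599/259200000, spread=1746635/26873856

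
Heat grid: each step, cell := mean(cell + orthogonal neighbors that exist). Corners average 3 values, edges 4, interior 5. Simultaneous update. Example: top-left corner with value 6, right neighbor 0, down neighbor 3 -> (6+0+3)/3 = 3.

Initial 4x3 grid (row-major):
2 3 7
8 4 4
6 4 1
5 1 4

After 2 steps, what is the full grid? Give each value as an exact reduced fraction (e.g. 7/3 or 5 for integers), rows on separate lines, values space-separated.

After step 1:
  13/3 4 14/3
  5 23/5 4
  23/4 16/5 13/4
  4 7/2 2
After step 2:
  40/9 22/5 38/9
  1181/240 104/25 991/240
  359/80 203/50 249/80
  53/12 127/40 35/12

Answer: 40/9 22/5 38/9
1181/240 104/25 991/240
359/80 203/50 249/80
53/12 127/40 35/12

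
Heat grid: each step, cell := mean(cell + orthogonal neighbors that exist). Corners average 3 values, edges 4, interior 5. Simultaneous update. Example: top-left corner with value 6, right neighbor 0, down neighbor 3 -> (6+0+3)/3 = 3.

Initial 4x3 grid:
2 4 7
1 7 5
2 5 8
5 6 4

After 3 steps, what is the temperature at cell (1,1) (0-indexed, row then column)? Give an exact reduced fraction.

Step 1: cell (1,1) = 22/5
Step 2: cell (1,1) = 99/20
Step 3: cell (1,1) = 109/24
Full grid after step 3:
  7889/2160 413/90 11129/2160
  5647/1440 109/24 7957/1440
  1169/288 2993/600 521/96
  9701/2160 1771/360 4007/720

Answer: 109/24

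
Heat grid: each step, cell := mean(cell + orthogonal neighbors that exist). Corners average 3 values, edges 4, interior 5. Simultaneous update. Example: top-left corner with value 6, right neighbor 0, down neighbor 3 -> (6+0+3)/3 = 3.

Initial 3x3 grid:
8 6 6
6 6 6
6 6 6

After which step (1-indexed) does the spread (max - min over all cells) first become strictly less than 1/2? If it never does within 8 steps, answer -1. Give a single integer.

Step 1: max=20/3, min=6, spread=2/3
Step 2: max=59/9, min=6, spread=5/9
Step 3: max=689/108, min=6, spread=41/108
  -> spread < 1/2 first at step 3
Step 4: max=41011/6480, min=1091/180, spread=347/1296
Step 5: max=2439737/388800, min=10957/1800, spread=2921/15552
Step 6: max=145796539/23328000, min=1321483/216000, spread=24611/186624
Step 7: max=8716802033/1399680000, min=29816741/4860000, spread=207329/2239488
Step 8: max=521914752451/83980800000, min=1594001599/259200000, spread=1746635/26873856

Answer: 3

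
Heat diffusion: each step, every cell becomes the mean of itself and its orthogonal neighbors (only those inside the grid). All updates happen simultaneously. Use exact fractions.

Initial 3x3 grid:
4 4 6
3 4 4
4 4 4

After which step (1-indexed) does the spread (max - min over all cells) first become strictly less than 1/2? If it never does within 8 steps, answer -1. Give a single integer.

Step 1: max=14/3, min=11/3, spread=1
Step 2: max=41/9, min=893/240, spread=601/720
Step 3: max=583/135, min=8203/2160, spread=25/48
Step 4: max=138089/32400, min=504881/129600, spread=211/576
  -> spread < 1/2 first at step 4
Step 5: max=4068929/972000, min=30552307/7776000, spread=1777/6912
Step 6: max=484527851/116640000, min=1853899529/466560000, spread=14971/82944
Step 7: max=1803425167/437400000, min=111872057563/27993600000, spread=126121/995328
Step 8: max=1723999403309/419904000000, min=6746583691361/1679616000000, spread=1062499/11943936

Answer: 4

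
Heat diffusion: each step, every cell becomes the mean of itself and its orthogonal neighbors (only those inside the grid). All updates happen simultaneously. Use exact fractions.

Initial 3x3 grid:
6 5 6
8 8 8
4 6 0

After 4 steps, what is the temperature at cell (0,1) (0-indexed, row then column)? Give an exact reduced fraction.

Step 1: cell (0,1) = 25/4
Step 2: cell (0,1) = 311/48
Step 3: cell (0,1) = 17869/2880
Step 4: cell (0,1) = 1072463/172800
Full grid after step 4:
  161969/25920 1072463/172800 155669/25920
  529019/86400 425831/72000 18647/3200
  12607/2160 494569/86400 17963/3240

Answer: 1072463/172800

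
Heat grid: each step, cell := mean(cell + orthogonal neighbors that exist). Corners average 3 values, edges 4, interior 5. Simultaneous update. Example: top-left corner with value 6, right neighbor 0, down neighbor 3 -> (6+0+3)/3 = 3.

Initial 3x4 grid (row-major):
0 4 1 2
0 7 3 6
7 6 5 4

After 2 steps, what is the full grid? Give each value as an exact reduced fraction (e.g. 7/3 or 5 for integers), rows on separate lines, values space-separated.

Answer: 47/18 65/24 129/40 37/12
79/24 423/100 383/100 323/80
169/36 229/48 403/80 53/12

Derivation:
After step 1:
  4/3 3 5/2 3
  7/2 4 22/5 15/4
  13/3 25/4 9/2 5
After step 2:
  47/18 65/24 129/40 37/12
  79/24 423/100 383/100 323/80
  169/36 229/48 403/80 53/12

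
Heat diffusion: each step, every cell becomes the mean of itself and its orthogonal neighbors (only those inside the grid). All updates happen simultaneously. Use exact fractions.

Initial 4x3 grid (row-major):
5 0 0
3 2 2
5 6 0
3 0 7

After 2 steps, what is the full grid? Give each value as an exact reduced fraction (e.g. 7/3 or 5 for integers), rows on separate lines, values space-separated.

Answer: 49/18 461/240 41/36
199/60 117/50 481/240
199/60 86/25 581/240
131/36 29/10 121/36

Derivation:
After step 1:
  8/3 7/4 2/3
  15/4 13/5 1
  17/4 13/5 15/4
  8/3 4 7/3
After step 2:
  49/18 461/240 41/36
  199/60 117/50 481/240
  199/60 86/25 581/240
  131/36 29/10 121/36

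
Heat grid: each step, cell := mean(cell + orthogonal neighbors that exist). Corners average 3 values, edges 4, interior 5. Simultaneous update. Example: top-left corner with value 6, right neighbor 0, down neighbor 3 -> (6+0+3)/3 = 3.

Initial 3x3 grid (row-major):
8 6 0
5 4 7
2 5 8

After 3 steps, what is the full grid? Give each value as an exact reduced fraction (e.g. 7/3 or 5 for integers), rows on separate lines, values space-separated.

Answer: 11129/2160 35449/7200 10769/2160
70723/14400 30701/6000 24041/4800
593/120 71723/14400 5717/1080

Derivation:
After step 1:
  19/3 9/2 13/3
  19/4 27/5 19/4
  4 19/4 20/3
After step 2:
  187/36 617/120 163/36
  1229/240 483/100 423/80
  9/2 1249/240 97/18
After step 3:
  11129/2160 35449/7200 10769/2160
  70723/14400 30701/6000 24041/4800
  593/120 71723/14400 5717/1080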